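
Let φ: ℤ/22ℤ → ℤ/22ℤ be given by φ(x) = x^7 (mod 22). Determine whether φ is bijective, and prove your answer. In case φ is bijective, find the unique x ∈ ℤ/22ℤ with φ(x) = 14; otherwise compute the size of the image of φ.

16

Computing x^7 mod 22 for each x (by repeated squaring, reducing mod 22 at every step), the values φ(0), φ(1), …, φ(21) are: 0, 1, 18, 9, 16, 3, 8, 17, 2, 15, 10, 11, 12, 7, 20, 5, 14, 19, 6, 13, 4, 21.
Every element of ℤ/22ℤ appears exactly once in this list, so φ is a bijection, and in particular bijective.
Since φ is bijective, we read off the preimage of 14 from the same table: φ(16) = 14, so φ⁻¹(14) = 16.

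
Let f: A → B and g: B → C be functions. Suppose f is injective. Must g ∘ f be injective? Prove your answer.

No. Take A = B = C = {1, 2, 3}, f = identity (injective), and g(x) = 1 for every x.
Then (g ∘ f)(1) = 1 = (g ∘ f)(3) with 1 ≠ 3, so g ∘ f is not injective.

not injective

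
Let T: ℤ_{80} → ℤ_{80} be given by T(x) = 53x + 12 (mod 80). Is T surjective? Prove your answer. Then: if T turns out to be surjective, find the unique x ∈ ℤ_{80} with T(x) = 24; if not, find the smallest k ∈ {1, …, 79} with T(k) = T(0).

Since gcd(53, 80) = 1, 53 is invertible modulo 80. Euclid's algorithm: 80 = 1·53 + 27, 53 = 1·27 + 26, 27 = 1·26 + 1; back-substituting gives 1 = 77·53 − 51·80, so 53⁻¹ ≡ 77 (mod 80).
For any y ∈ ℤ_{80}, x = 77(y − 12) mod 80 satisfies T(x) = 53·77(y − 12) + 12 ≡ y (since 53·77 ≡ 1 mod 80). So every y has a preimage.
So T is surjective.
Since T is surjective, we compute T⁻¹(24): solve 53x + 12 ≡ 24 (mod 80), i.e. 53x ≡ 12 (mod 80).
Multiplying by 53⁻¹ = 77 gives x ≡ 77·12 = 924 = 11·80 + 44 ≡ 44 (mod 80).
Check: T(44) = 53·44 + 12 = 2344 = 29·80 + 24 ≡ 24 (mod 80).

44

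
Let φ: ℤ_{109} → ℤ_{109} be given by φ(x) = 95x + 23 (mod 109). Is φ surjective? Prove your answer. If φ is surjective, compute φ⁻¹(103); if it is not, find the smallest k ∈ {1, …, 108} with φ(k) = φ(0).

41

Since gcd(95, 109) = 1, 95 is invertible modulo 109. Euclid's algorithm: 109 = 1·95 + 14, 95 = 6·14 + 11, 14 = 1·11 + 3, 11 = 3·3 + 2, 3 = 1·2 + 1; back-substituting gives 1 = 70·95 − 61·109, so 95⁻¹ ≡ 70 (mod 109).
Then y ↦ 70(y − 23) is a two-sided inverse to φ, so every y ∈ ℤ_{109} has a preimage.
So φ is surjective.
Since φ is surjective, we compute φ⁻¹(103): solve 95x + 23 ≡ 103 (mod 109), i.e. 95x ≡ 80 (mod 109).
Multiplying by 95⁻¹ = 70 gives x ≡ 70·80 = 5600 = 51·109 + 41 ≡ 41 (mod 109).
Check: φ(41) = 95·41 + 23 = 3918 = 35·109 + 103 ≡ 103 (mod 109).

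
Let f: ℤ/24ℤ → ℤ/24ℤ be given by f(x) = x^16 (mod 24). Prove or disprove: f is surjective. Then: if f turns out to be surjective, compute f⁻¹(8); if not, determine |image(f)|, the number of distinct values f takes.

4

f(2): Repeated squaring mod 24: 2^1 ≡ 2, 2^2 ≡ 2² = 4, 2^4 ≡ 4² = 16, 2^8 ≡ 16² = 256 ≡ 16, 2^16 ≡ 16² = 256 ≡ 16. So 2^16 ≡ 16 (mod 24).
f(4): Repeated squaring mod 24: 4^1 ≡ 4, 4^2 ≡ 4² = 16, 4^4 ≡ 16² = 256 ≡ 16, 4^8 ≡ 16² = 256 ≡ 16, 4^16 ≡ 16² = 256 ≡ 16. So 4^16 ≡ 16 (mod 24).
So f(2) = f(4) = 16 while 2 ≠ 4, so f is not injective.
A non-injective map from the 24-element set ℤ/24ℤ to itself takes at most 23 distinct values, so it cannot be surjective. Thus f is not surjective.
Since f is not surjective, we determine |image(f)|. Computing x^16 mod 24 for each x (by repeated squaring, reducing mod 24 at every step), the values f(0), f(1), …, f(23) are: 0, 1, 16, 9, 16, 1, 0, 1, 16, 9, 16, 1, 0, 1, 16, 9, 16, 1, 0, 1, 16, 9, 16, 1.
The distinct values are {0, 1, 9, 16}; there are 4 of them.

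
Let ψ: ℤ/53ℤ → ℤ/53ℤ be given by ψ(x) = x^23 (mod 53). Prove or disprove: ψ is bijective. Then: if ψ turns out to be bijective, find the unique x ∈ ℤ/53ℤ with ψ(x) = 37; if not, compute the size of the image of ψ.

25

Since 53 is prime, the nonzero elements of ℤ/53ℤ form a cyclic group of order 52.
As gcd(23, 52) = 1, raising to the 23rd power is a bijection on this group: if u^23 ≡ v^23 then (uv^{−1})^23 = 1, and the only element of order dividing gcd(23, 52) = 1 is 1, so u = v.
With ψ(0) = 0 this makes ψ injective on all of ℤ/53ℤ, hence bijective (finite equal-size domain and codomain). In particular ψ is bijective.
Since ψ is bijective, we find the preimage of 37. The inverse of x ↦ x^23 on (ℤ/53ℤ)^× is x ↦ x^43, because 23·43 = 989 = 19·52 + 1 ≡ 1 (mod 52) and x^{52} = 1 for x ≠ 0 (Fermat). So ψ⁻¹(37) = 37^43 mod 53.
Repeated squaring mod 53: 37^1 ≡ 37, 37^2 ≡ 37² = 1369 ≡ 44, 37^4 ≡ 44² = 1936 ≡ 28, 37^8 ≡ 28² = 784 ≡ 42, 37^16 ≡ 42² = 1764 ≡ 15, 37^32 ≡ 15² = 225 ≡ 13. Since 43 = 32 + 8 + 2 + 1, 37^43 ≡ 13·42·44·37: 13·42 = 546 ≡ 16, then 16·44 = 704 ≡ 15, then 15·37 = 555 ≡ 25. So 37^43 ≡ 25 (mod 53).
Hence ψ⁻¹(37) = 25.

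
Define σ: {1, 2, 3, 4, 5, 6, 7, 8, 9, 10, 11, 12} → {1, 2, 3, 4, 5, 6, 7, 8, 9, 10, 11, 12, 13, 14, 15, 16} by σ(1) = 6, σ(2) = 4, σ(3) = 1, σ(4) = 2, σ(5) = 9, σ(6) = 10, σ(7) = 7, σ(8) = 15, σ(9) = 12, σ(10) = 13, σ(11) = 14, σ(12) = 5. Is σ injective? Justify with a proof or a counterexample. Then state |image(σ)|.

The values σ(1), …, σ(12) are 6, 4, 1, 2, 9, 10, 7, 15, 12, 13, 14, 5 — all distinct.
So σ(u) = σ(v) only when u = v, and σ is injective.
The image of σ is {1, 2, 4, 5, 6, 7, 9, 10, 12, 13, 14, 15}, which has 12 elements.

12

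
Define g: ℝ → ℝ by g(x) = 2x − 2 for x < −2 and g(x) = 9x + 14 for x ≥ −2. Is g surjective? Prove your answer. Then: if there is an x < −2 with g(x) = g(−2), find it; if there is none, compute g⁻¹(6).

Both pieces are strictly increasing (slopes 2 and 9), so each is injective on its own interval.
The left piece maps (−∞, −2) onto (−∞, −6); the right piece maps [−2, ∞) onto [−4, ∞).
The union (−∞, −6) ∪ [−4, ∞) omits the interval between −6 and −4; in particular −6 has no preimage. So g is not surjective.
Because the two images are disjoint, no x < −2 has g(x) = g(−2), so we compute g⁻¹(6): 6 lies in [−4, ∞), so solve 9x + 14 = 6: x = (6 − 14)/9 = −8/9.

-8/9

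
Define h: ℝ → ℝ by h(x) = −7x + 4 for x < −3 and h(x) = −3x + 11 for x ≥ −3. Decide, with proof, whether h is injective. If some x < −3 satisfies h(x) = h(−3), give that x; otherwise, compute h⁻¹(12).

Both pieces are strictly decreasing (slopes −7 and −3), so each is injective on its own interval.
The left piece maps (−∞, −3) onto (25, ∞); the right piece maps [−3, ∞) onto (−∞, 20].
These images are disjoint, so no value is attained by both pieces. Thus h is injective.
Because the two images are disjoint, no x < −3 has h(x) = h(−3), so we compute h⁻¹(12): 12 lies in (−∞, 20], so solve −3x + 11 = 12: x = (12 − 11)/(−3) = −1/3.

-1/3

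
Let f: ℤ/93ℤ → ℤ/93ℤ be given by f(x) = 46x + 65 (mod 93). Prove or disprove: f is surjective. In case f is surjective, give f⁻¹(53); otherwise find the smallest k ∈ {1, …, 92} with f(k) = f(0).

24

Since gcd(46, 93) = 1, 46 is invertible modulo 93. Euclid's algorithm: 93 = 2·46 + 1; back-substituting gives 1 = 91·46 − 45·93, so 46⁻¹ ≡ 91 (mod 93).
Then y ↦ 91(y − 65) is a two-sided inverse to f, so every y ∈ ℤ/93ℤ has a preimage.
Thus f is surjective.
Since f is surjective, we compute f⁻¹(53): solve 46x + 65 ≡ 53 (mod 93), i.e. 46x ≡ 81 (mod 93).
Multiplying by 46⁻¹ = 91 gives x ≡ 91·81 = 7371 = 79·93 + 24 ≡ 24 (mod 93).
Check: f(24) = 46·24 + 65 = 1169 = 12·93 + 53 ≡ 53 (mod 93).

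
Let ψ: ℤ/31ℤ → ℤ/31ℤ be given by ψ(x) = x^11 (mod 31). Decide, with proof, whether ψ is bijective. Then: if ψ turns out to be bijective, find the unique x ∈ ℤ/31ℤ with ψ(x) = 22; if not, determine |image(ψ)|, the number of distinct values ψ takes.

Since 31 is prime, the nonzero elements of ℤ/31ℤ form a cyclic group of order 30.
As gcd(11, 30) = 1, raising to the 11th power is a bijection on this group: if u^11 ≡ v^11 then (uv^{−1})^11 = 1, and the only element of order dividing gcd(11, 30) = 1 is 1, so u = v.
With ψ(0) = 0 this makes ψ injective on all of ℤ/31ℤ, hence bijective (finite equal-size domain and codomain). In particular ψ is bijective.
Since ψ is bijective, we find the preimage of 22. The inverse of x ↦ x^11 on (ℤ/31ℤ)^× is x ↦ x^11, because 11·11 = 121 = 4·30 + 1 ≡ 1 (mod 30) and x^{30} = 1 for x ≠ 0 (Fermat). So ψ⁻¹(22) = 22^11 mod 31.
Repeated squaring mod 31: 22^1 ≡ 22, 22^2 ≡ 22² = 484 ≡ 19, 22^4 ≡ 19² = 361 ≡ 20, 22^8 ≡ 20² = 400 ≡ 28. Since 11 = 8 + 2 + 1, 22^11 ≡ 28·19·22: 28·19 = 532 ≡ 5, then 5·22 = 110 ≡ 17. So 22^11 ≡ 17 (mod 31).
Hence ψ⁻¹(22) = 17.

17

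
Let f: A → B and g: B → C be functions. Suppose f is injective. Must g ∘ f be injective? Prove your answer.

No. Take A = B = C = {0, 1}, f = identity (injective), and g(x) = 0 for every x.
Then (g ∘ f)(0) = 0 = (g ∘ f)(1) with 0 ≠ 1, so g ∘ f is not injective.

not injective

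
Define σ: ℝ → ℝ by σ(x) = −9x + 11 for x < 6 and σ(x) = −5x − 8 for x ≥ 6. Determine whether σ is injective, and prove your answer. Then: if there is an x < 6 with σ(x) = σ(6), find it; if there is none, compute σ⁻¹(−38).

Both pieces are strictly decreasing (slopes −9 and −5), so each is injective on its own interval.
The left piece maps (−∞, 6) onto (−43, ∞); the right piece maps [6, ∞) onto (−∞, −38].
These images overlap. In particular σ(6) = −38 (right piece), and solving −9x + 11 = −38 on the left piece gives x = 49/9 < 6.
So σ(49/9) = σ(6) with 49/9 ≠ 6, and σ is not injective. This x = 49/9 is the requested value below 6.

49/9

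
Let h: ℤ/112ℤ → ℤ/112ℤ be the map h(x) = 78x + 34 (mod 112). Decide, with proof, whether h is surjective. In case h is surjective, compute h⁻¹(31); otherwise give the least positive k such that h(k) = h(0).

Since gcd(78, 112) = 2, we have 78x ≡ 0 (mod 2) for all x, so h(x) ≡ 0 (mod 2).
But 1 ≢ 0 (mod 2), so 1 ∈ ℤ/112ℤ has no preimage. Thus h is not surjective.
Since h is not surjective, we find the least positive k with h(k) = h(0): this means 78k ≡ 0 (mod 112), i.e. 112 ∣ 78k. Since gcd(78, 112) = 2, dividing through by 2 this holds exactly when 56 ∣ 39k, and as gcd(39, 56) = 1, exactly when 56 ∣ k.
The smallest positive such k is 56.

56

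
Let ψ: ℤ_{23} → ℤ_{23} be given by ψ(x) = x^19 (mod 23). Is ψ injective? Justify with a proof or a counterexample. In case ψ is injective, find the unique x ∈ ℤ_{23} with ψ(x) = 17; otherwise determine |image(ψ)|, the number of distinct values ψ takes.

20

Since 23 is prime, the nonzero elements of ℤ_{23} form a cyclic group of order 22.
As gcd(19, 22) = 1, raising to the 19th power is a bijection on this group: if s^19 ≡ t^19 then (st^{−1})^19 = 1, and the only element of order dividing gcd(19, 22) = 1 is 1, so s = t.
With ψ(0) = 0 this makes ψ injective on all of ℤ_{23}, hence bijective (finite equal-size domain and codomain). In particular ψ is injective.
Since ψ is injective, we find the preimage of 17. The inverse of x ↦ x^19 on (ℤ_{23})^× is x ↦ x^7, because 19·7 = 133 = 6·22 + 1 ≡ 1 (mod 22) and x^{22} = 1 for x ≠ 0 (Fermat). So ψ⁻¹(17) = 17^7 mod 23.
Repeated squaring mod 23: 17^1 ≡ 17, 17^2 ≡ 17² = 289 ≡ 13, 17^4 ≡ 13² = 169 ≡ 8. Since 7 = 4 + 2 + 1, 17^7 ≡ 8·13·17: 8·13 = 104 ≡ 12, then 12·17 = 204 ≡ 20. So 17^7 ≡ 20 (mod 23).
Hence ψ⁻¹(17) = 20.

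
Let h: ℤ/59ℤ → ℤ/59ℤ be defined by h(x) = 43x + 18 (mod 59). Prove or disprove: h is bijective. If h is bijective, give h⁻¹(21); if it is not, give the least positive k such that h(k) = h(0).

33

By definition, h is injective if h(x_1) = h(x_2) implies x_1 = x_2.
If h(x_1) = h(x_2), then 43x_1 ≡ 43x_2 (mod 59). Because gcd(43, 59) = 1, we may cancel 43 to get x_1 ≡ x_2 (mod 59).
We now compute 43⁻¹ mod 59 explicitly. Euclid's algorithm: 59 = 1·43 + 16, 43 = 2·16 + 11, 16 = 1·11 + 5, 11 = 2·5 + 1; back-substituting gives 1 = 11·43 − 8·59, so 43⁻¹ ≡ 11 (mod 59).
For any y ∈ ℤ/59ℤ, x = 11(y − 18) mod 59 satisfies h(x) = 43·11(y − 18) + 18 ≡ y (since 43·11 ≡ 1 mod 59). So every y has a preimage.
Hence h is bijective.
Since h is bijective, we compute h⁻¹(21): solve 43x + 18 ≡ 21 (mod 59), i.e. 43x ≡ 3 (mod 59).
Multiplying by 43⁻¹ = 11 gives x ≡ 11·3 = 33 ≡ 33 (mod 59).
Check: h(33) = 43·33 + 18 = 1437 = 24·59 + 21 ≡ 21 (mod 59).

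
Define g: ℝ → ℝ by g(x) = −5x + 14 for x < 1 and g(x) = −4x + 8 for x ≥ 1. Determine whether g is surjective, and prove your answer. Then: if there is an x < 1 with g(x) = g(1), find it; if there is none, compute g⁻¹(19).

Both pieces are strictly decreasing (slopes −5 and −4), so each is injective on its own interval.
The left piece maps (−∞, 1) onto (9, ∞); the right piece maps [1, ∞) onto (−∞, 4].
The union (9, ∞) ∪ (−∞, 4] omits the interval between 9 and 4; in particular 9 has no preimage. So g is not surjective.
Because the two images are disjoint, no x < 1 has g(x) = g(1), so we compute g⁻¹(19): 19 lies in (9, ∞), so solve −5x + 14 = 19: x = (19 − 14)/(−5) = −1.

-1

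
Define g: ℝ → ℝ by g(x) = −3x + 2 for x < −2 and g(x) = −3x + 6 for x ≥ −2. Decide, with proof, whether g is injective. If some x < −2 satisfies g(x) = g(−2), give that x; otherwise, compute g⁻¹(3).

-10/3

Both pieces are strictly decreasing (slopes −3 and −3), so each is injective on its own interval.
The left piece maps (−∞, −2) onto (8, ∞); the right piece maps [−2, ∞) onto (−∞, 12].
These images overlap. In particular g(−2) = 12 (right piece), and solving −3x + 2 = 12 on the left piece gives x = −10/3 < −2.
So g(−10/3) = g(−2) with −10/3 ≠ −2, and g is not injective. This x = −10/3 is the requested value below −2.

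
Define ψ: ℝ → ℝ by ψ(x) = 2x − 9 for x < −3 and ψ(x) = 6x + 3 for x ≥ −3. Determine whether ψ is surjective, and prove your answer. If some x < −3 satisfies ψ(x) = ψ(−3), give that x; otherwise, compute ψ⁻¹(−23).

-7

Both pieces are strictly increasing (slopes 2 and 6), so each is injective on its own interval.
The left piece maps (−∞, −3) onto (−∞, −15); the right piece maps [−3, ∞) onto [−15, ∞).
These images together cover ℝ, so ψ is surjective.
Because the two images are disjoint, no x < −3 has ψ(x) = ψ(−3), so we compute ψ⁻¹(−23): −23 lies in (−∞, −15), so solve 2x − 9 = −23: x = (−23 + 9)/2 = −7.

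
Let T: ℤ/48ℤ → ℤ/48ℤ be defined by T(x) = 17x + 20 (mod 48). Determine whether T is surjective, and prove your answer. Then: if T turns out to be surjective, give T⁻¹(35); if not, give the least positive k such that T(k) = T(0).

15

Since gcd(17, 48) = 1, 17 is invertible modulo 48. Euclid's algorithm: 48 = 2·17 + 14, 17 = 1·14 + 3, 14 = 4·3 + 2, 3 = 1·2 + 1; back-substituting gives 1 = 17·17 − 6·48, so 17⁻¹ ≡ 17 (mod 48).
Then y ↦ 17(y − 20) is a two-sided inverse to T, so every y ∈ ℤ/48ℤ has a preimage.
Thus T is surjective.
Since T is surjective, we compute T⁻¹(35): solve 17x + 20 ≡ 35 (mod 48), i.e. 17x ≡ 15 (mod 48).
Multiplying by 17⁻¹ = 17 gives x ≡ 17·15 = 255 = 5·48 + 15 ≡ 15 (mod 48).
Check: T(15) = 17·15 + 20 = 275 = 5·48 + 35 ≡ 35 (mod 48).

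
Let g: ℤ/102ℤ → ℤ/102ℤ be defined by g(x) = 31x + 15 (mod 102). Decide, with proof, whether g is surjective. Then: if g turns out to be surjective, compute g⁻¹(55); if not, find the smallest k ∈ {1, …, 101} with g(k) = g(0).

100

Recall: surjectivity means every element of the codomain has a preimage under g.
Since gcd(31, 102) = 1, 31 is invertible modulo 102. Euclid's algorithm: 102 = 3·31 + 9, 31 = 3·9 + 4, 9 = 2·4 + 1; back-substituting gives 1 = 79·31 − 24·102, so 31⁻¹ ≡ 79 (mod 102).
Then y ↦ 79(y − 15) is a two-sided inverse to g, so every y ∈ ℤ/102ℤ has a preimage.
Therefore g is surjective.
Since g is surjective, we find g⁻¹(55): we need 31x ≡ 55 − 15 ≡ 40 (mod 102). Using 31⁻¹ = 79: x ≡ 79·40 = 3160 = 30·102 + 100, so x = 100.
Check: g(100) = 31·100 + 15 = 3115 = 30·102 + 55 ≡ 55 (mod 102).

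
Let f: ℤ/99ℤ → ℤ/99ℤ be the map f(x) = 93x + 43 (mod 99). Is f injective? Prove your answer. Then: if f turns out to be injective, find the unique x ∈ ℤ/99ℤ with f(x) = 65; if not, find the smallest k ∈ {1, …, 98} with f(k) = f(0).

We have gcd(93, 99) = 3 > 1. Taking a = 0 and b = 33: f(0) = 43 and f(33) = 93·33 + 43 = 3112 ≡ 43 (mod 99).
So f(0) = f(33) while 0 ≠ 33, hence f is not injective.
Since f is not injective, we find the least positive k with f(k) = f(0): this means 93k ≡ 0 (mod 99), i.e. 99 ∣ 93k. Since gcd(93, 99) = 3, dividing through by 3 this holds exactly when 33 ∣ 31k, and as gcd(31, 33) = 1, exactly when 33 ∣ k.
The smallest positive such k is 33.

33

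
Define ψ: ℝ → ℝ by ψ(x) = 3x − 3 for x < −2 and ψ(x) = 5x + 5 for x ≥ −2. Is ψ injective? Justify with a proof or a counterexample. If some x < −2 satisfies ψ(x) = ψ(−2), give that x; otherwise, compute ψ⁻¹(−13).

Both pieces are strictly increasing (slopes 3 and 5), so each is injective on its own interval.
The left piece maps (−∞, −2) onto (−∞, −9); the right piece maps [−2, ∞) onto [−5, ∞).
These images are disjoint, so no value is attained by both pieces. Hence ψ is injective.
Because the two images are disjoint, no x < −2 has ψ(x) = ψ(−2), so we compute ψ⁻¹(−13): −13 lies in (−∞, −9), so solve 3x − 3 = −13: x = (−13 + 3)/3 = −10/3.

-10/3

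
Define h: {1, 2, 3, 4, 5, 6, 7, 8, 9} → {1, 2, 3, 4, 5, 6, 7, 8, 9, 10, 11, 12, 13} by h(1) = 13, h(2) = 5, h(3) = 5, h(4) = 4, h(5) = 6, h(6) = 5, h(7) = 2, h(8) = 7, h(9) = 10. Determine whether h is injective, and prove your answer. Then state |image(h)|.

7

h(2) = 5 = h(3) with 2 ≠ 3, so h is not injective.
The image of h is {2, 4, 5, 6, 7, 10, 13}, which has 7 elements.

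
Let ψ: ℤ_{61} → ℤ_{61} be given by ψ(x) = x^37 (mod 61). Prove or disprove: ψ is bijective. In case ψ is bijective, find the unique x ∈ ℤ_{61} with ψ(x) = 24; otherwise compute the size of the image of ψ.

Since 61 is prime, the nonzero elements of ℤ_{61} form a cyclic group of order 60.
As gcd(37, 60) = 1, raising to the 37th power is a bijection on this group: if x_1^37 ≡ x_2^37 then (x_1x_2^{−1})^37 = 1, and the only element of order dividing gcd(37, 60) = 1 is 1, so x_1 = x_2.
With ψ(0) = 0 this makes ψ injective on all of ℤ_{61}, hence bijective (finite equal-size domain and codomain). In particular ψ is bijective.
Since ψ is bijective, we find the preimage of 24. The inverse of x ↦ x^37 on (ℤ_{61})^× is x ↦ x^13, because 37·13 = 481 = 8·60 + 1 ≡ 1 (mod 60) and x^{60} = 1 for x ≠ 0 (Fermat). So ψ⁻¹(24) = 24^13 mod 61.
Repeated squaring mod 61: 24^1 ≡ 24, 24^2 ≡ 24² = 576 ≡ 27, 24^4 ≡ 27² = 729 ≡ 58, 24^8 ≡ 58² = 3364 ≡ 9. Since 13 = 8 + 4 + 1, 24^13 ≡ 9·58·24: 9·58 = 522 ≡ 34, then 34·24 = 816 ≡ 23. So 24^13 ≡ 23 (mod 61).
Hence ψ⁻¹(24) = 23.

23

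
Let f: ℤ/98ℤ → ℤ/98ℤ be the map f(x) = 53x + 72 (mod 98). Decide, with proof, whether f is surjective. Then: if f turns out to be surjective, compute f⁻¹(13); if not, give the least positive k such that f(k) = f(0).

Since gcd(53, 98) = 1, 53 is invertible modulo 98. Euclid's algorithm: 98 = 1·53 + 45, 53 = 1·45 + 8, 45 = 5·8 + 5, 8 = 1·5 + 3, 5 = 1·3 + 2, 3 = 1·2 + 1; back-substituting gives 1 = 37·53 − 20·98, so 53⁻¹ ≡ 37 (mod 98).
Then y ↦ 37(y − 72) is a two-sided inverse to f, so every y ∈ ℤ/98ℤ has a preimage.
Hence f is surjective.
Since f is surjective, we compute f⁻¹(13): solve 53x + 72 ≡ 13 (mod 98), i.e. 53x ≡ 39 (mod 98).
Multiplying by 53⁻¹ = 37 gives x ≡ 37·39 = 1443 = 14·98 + 71 ≡ 71 (mod 98).
Check: f(71) = 53·71 + 72 = 3835 = 39·98 + 13 ≡ 13 (mod 98).

71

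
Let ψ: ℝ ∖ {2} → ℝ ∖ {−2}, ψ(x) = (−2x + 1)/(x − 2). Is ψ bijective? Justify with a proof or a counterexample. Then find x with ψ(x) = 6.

Suppose ψ(x_1) = ψ(x_2). Cross-multiplying: (−2x_1 + 1)(x_2 − 2) = (−2x_2 + 1)(x_1 − 2).
Expanding both sides and cancelling the symmetric terms leaves 3·(x_1 − x_2) = 0. Since 3 ≠ 0, x_1 = x_2. Therefore ψ is injective.
For any y ≠ −2, solving y(x − 2) = −2x + 1 for x gives a well-defined x ≠ 2. So ψ is surjective.
Therefore ψ is bijective.
Solving ψ(x) = 6: cross-multiplying gives −2x + 1 = 6(x − 2), which rearranges to −8x = −13, so x = 13/8.

13/8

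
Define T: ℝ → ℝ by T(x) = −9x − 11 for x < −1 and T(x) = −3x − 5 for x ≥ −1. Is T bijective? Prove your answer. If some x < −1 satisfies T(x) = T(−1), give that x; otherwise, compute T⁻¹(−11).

2

Both pieces are strictly decreasing (slopes −9 and −3), so each is injective on its own interval.
The left piece maps (−∞, −1) onto (−2, ∞); the right piece maps [−1, ∞) onto (−∞, −2].
Since −2 = −2, the images partition ℝ: T is injective and surjective, hence bijective.
Because the two images are disjoint, no x < −1 has T(x) = T(−1), so we compute T⁻¹(−11): −11 lies in (−∞, −2], so solve −3x − 5 = −11: x = (−11 + 5)/(−3) = 2.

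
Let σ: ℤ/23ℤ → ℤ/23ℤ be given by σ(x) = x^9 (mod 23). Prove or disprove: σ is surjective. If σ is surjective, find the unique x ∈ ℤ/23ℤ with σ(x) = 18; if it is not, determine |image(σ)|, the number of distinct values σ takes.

Since 23 is prime, the nonzero elements of ℤ/23ℤ form a cyclic group of order 22.
As gcd(9, 22) = 1, raising to the 9th power is a bijection on this group: if a^9 ≡ b^9 then (ab^{−1})^9 = 1, and the only element of order dividing gcd(9, 22) = 1 is 1, so a = b.
With σ(0) = 0 this makes σ injective on all of ℤ/23ℤ, hence bijective (finite equal-size domain and codomain). In particular σ is surjective.
Since σ is surjective, we find the preimage of 18. The inverse of x ↦ x^9 on (ℤ/23ℤ)^× is x ↦ x^5, because 9·5 = 45 = 2·22 + 1 ≡ 1 (mod 22) and x^{22} = 1 for x ≠ 0 (Fermat). So σ⁻¹(18) = 18^5 mod 23.
Repeated squaring mod 23: 18^1 ≡ 18, 18^2 ≡ 18² = 324 ≡ 2, 18^4 ≡ 2² = 4. Since 5 = 4 + 1, 18^5 ≡ 4·18: 4·18 = 72 ≡ 3. So 18^5 ≡ 3 (mod 23).
Hence σ⁻¹(18) = 3.

3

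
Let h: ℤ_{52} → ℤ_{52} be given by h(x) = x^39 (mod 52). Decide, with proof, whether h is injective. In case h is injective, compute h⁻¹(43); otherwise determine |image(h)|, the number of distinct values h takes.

h(2): Repeated squaring mod 52: 2^1 ≡ 2, 2^2 ≡ 2² = 4, 2^4 ≡ 4² = 16, 2^8 ≡ 16² = 256 ≡ 48, 2^16 ≡ 48² = 2304 ≡ 16, 2^32 ≡ 16² = 256 ≡ 48. Since 39 = 32 + 4 + 2 + 1, 2^39 ≡ 48·16·4·2: 48·16 = 768 ≡ 40, then 40·4 = 160 ≡ 4, then 4·2 = 8. So 2^39 ≡ 8 (mod 52).
h(6): Repeated squaring mod 52: 6^1 ≡ 6, 6^2 ≡ 6² = 36, 6^4 ≡ 36² = 1296 ≡ 48, 6^8 ≡ 48² = 2304 ≡ 16, 6^16 ≡ 16² = 256 ≡ 48, 6^32 ≡ 48² = 2304 ≡ 16. Since 39 = 32 + 4 + 2 + 1, 6^39 ≡ 16·48·36·6: 16·48 = 768 ≡ 40, then 40·36 = 1440 ≡ 36, then 36·6 = 216 ≡ 8. So 6^39 ≡ 8 (mod 52).
So h(2) = h(6) = 8 while 2 ≠ 6, therefore h is not injective.
Since h is not injective, we determine |image(h)|. Computing x^39 mod 52 for each x (by repeated squaring, reducing mod 52 at every step), the values h(0), h(1), …, h(51) are: 0, 1, 8, 27, 12, 21, 8, 31, 44, 1, 12, 31, 12, 13, 40, 47, 40, 25, 8, 47, 44, 5, 40, 51, 44, 25, 0, 27, 8, 1, 12, 47, 8, 5, 44, 27, 12, 5, 12, 39, 40, 21, 40, 51, 8, 21, 44, 31, 40, 25, 44, 51.
The distinct values are {0, 1, 5, 8, 12, 13, 21, 25, 27, 31, 39, 40, 44, 47, 51}; there are 15 of them.

15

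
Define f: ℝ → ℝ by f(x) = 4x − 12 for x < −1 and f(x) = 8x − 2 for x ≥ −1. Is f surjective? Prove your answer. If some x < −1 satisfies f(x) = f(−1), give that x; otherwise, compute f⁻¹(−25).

Both pieces are strictly increasing (slopes 4 and 8), so each is injective on its own interval.
The left piece maps (−∞, −1) onto (−∞, −16); the right piece maps [−1, ∞) onto [−10, ∞).
The union (−∞, −16) ∪ [−10, ∞) omits the interval between −16 and −10; in particular −16 has no preimage. So f is not surjective.
Because the two images are disjoint, no x < −1 has f(x) = f(−1), so we compute f⁻¹(−25): −25 lies in (−∞, −16), so solve 4x − 12 = −25: x = (−25 + 12)/4 = −13/4.

-13/4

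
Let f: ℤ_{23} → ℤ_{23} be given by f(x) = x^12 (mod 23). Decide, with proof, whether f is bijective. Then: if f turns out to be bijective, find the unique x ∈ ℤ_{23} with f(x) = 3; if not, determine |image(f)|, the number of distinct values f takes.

f(11): Repeated squaring mod 23: 11^1 ≡ 11, 11^2 ≡ 11² = 121 ≡ 6, 11^4 ≡ 6² = 36 ≡ 13, 11^8 ≡ 13² = 169 ≡ 8. Since 12 = 8 + 4, 11^12 ≡ 8·13: 8·13 = 104 ≡ 12. So 11^12 ≡ 12 (mod 23).
f(12): Repeated squaring mod 23: 12^1 ≡ 12, 12^2 ≡ 12² = 144 ≡ 6, 12^4 ≡ 6² = 36 ≡ 13, 12^8 ≡ 13² = 169 ≡ 8. Since 12 = 8 + 4, 12^12 ≡ 8·13: 8·13 = 104 ≡ 12. So 12^12 ≡ 12 (mod 23).
So f(11) = f(12) = 12 while 11 ≠ 12, thus f is not injective, hence not bijective.
Since f is not bijective, we determine |image(f)|. Computing x^12 mod 23 for each x (by repeated squaring, reducing mod 23 at every step), the values f(0), f(1), …, f(22) are: 0, 1, 2, 3, 4, 18, 6, 16, 8, 9, 13, 12, 12, 13, 9, 8, 16, 6, 18, 4, 3, 2, 1.
The distinct values are {0, 1, 2, 3, 4, 6, 8, 9, 12, 13, 16, 18}; there are 12 of them.

12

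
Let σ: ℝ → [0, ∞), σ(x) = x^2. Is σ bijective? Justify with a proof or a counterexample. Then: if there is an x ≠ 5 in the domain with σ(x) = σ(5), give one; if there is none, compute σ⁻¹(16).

σ(5) = 25 = (−5)^2 = σ(−5) (since 2 is even), with 5 ≠ −5. So σ is not injective, hence not bijective.
For the follow-up, such an x exists: taking x = −5 ∈ ℝ gives σ(−5) = 25 = σ(5) with −5 ≠ 5.

-5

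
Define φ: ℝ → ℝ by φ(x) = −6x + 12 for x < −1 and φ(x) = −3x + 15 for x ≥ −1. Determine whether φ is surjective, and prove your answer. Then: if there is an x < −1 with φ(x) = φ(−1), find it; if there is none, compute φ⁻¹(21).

-3/2

Both pieces are strictly decreasing (slopes −6 and −3), so each is injective on its own interval.
The left piece maps (−∞, −1) onto (18, ∞); the right piece maps [−1, ∞) onto (−∞, 18].
These images together cover ℝ, so φ is surjective.
Because the two images are disjoint, no x < −1 has φ(x) = φ(−1), so we compute φ⁻¹(21): 21 lies in (18, ∞), so solve −6x + 12 = 21: x = (21 − 12)/(−6) = −3/2.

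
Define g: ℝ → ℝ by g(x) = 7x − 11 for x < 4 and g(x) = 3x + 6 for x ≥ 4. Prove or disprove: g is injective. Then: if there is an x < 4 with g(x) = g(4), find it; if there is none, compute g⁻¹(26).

Both pieces are strictly increasing (slopes 7 and 3), so each is injective on its own interval.
The left piece maps (−∞, 4) onto (−∞, 17); the right piece maps [4, ∞) onto [18, ∞).
These images are disjoint, so no value is attained by both pieces. Thus g is injective.
Because the two images are disjoint, no x < 4 has g(x) = g(4), so we compute g⁻¹(26): 26 lies in [18, ∞), so solve 3x + 6 = 26: x = (26 − 6)/3 = 20/3.

20/3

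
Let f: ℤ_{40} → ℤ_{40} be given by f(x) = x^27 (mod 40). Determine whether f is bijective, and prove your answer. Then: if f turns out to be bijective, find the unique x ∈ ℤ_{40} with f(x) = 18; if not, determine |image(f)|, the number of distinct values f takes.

f(0) = 0^27 = 0.
f(10): Repeated squaring mod 40: 10^1 ≡ 10, 10^2 ≡ 10² = 100 ≡ 20, 10^4 ≡ 20² = 400 ≡ 0, 10^8 ≡ 0² = 0, 10^16 ≡ 0² = 0. Since 27 = 16 + 8 + 2 + 1, 10^27 ≡ 0·0·20·10: 0·0 = 0, then 0·20 = 0, then 0·10 = 0. So 10^27 ≡ 0 (mod 40).
So f(0) = f(10) = 0 while 0 ≠ 10, therefore f is not injective, hence not bijective.
Since f is not bijective, we determine |image(f)|. Computing x^27 mod 40 for each x (by repeated squaring, reducing mod 40 at every step), the values f(0), f(1), …, f(39) are: 0, 1, 8, 27, 24, 5, 16, 23, 32, 9, 0, 11, 8, 37, 24, 15, 16, 33, 32, 19, 0, 21, 8, 7, 24, 25, 16, 3, 32, 29, 0, 31, 8, 17, 24, 35, 16, 13, 32, 39.
The distinct values are {0, 1, 3, 5, 7, 8, 9, 11, 13, 15, 16, 17, 19, 21, 23, 24, 25, 27, 29, 31, 32, 33, 35, 37, 39}; there are 25 of them.

25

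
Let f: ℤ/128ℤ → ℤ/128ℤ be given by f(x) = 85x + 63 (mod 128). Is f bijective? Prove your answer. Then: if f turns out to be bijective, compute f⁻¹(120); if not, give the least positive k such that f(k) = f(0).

85

Recall: injectivity means: for all s, t in the domain, f(s) = f(t) implies s = t.
If f(s) = f(t), then 85s ≡ 85t (mod 128). Because gcd(85, 128) = 1, we may cancel 85 to get s ≡ t (mod 128).
We now compute 85⁻¹ mod 128 explicitly. Euclid's algorithm: 128 = 1·85 + 43, 85 = 1·43 + 42, 43 = 1·42 + 1; back-substituting gives 1 = 125·85 − 83·128, so 85⁻¹ ≡ 125 (mod 128).
Then y ↦ 125(y − 63) is a two-sided inverse to f, so every y ∈ ℤ/128ℤ has a preimage.
Thus f is bijective.
Since f is bijective, we compute f⁻¹(120): solve 85x + 63 ≡ 120 (mod 128), i.e. 85x ≡ 57 (mod 128).
Multiplying by 85⁻¹ = 125 gives x ≡ 125·57 = 7125 = 55·128 + 85 ≡ 85 (mod 128).
Check: f(85) = 85·85 + 63 = 7288 = 56·128 + 120 ≡ 120 (mod 128).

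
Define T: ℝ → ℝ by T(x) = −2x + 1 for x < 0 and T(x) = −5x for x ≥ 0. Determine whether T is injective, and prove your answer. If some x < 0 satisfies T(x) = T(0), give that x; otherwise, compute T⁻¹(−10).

Both pieces are strictly decreasing (slopes −2 and −5), so each is injective on its own interval.
The left piece maps (−∞, 0) onto (1, ∞); the right piece maps [0, ∞) onto (−∞, 0].
These images are disjoint, so no value is attained by both pieces. So T is injective.
Because the two images are disjoint, no x < 0 has T(x) = T(0), so we compute T⁻¹(−10): −10 lies in (−∞, 0], so solve −5x = −10: x = (−10 − 0)/(−5) = 2.

2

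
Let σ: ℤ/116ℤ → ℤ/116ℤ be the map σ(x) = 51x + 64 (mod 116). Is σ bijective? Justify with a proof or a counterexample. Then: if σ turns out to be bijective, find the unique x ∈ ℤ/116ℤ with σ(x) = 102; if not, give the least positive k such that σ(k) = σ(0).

If σ(a) = σ(b), then 51a ≡ 51b (mod 116). Because gcd(51, 116) = 1, we may cancel 51 to get a ≡ b (mod 116).
We now compute 51⁻¹ mod 116 explicitly. Euclid's algorithm: 116 = 2·51 + 14, 51 = 3·14 + 9, 14 = 1·9 + 5, 9 = 1·5 + 4, 5 = 1·4 + 1; back-substituting gives 1 = 91·51 − 40·116, so 51⁻¹ ≡ 91 (mod 116).
For any y ∈ ℤ/116ℤ, x = 91(y − 64) mod 116 satisfies σ(x) = 51·91(y − 64) + 64 ≡ y (since 51·91 ≡ 1 mod 116). So every y has a preimage.
So σ is bijective.
Since σ is bijective, we compute σ⁻¹(102): solve 51x + 64 ≡ 102 (mod 116), i.e. 51x ≡ 38 (mod 116).
Multiplying by 51⁻¹ = 91 gives x ≡ 91·38 = 3458 = 29·116 + 94 ≡ 94 (mod 116).
Check: σ(94) = 51·94 + 64 = 4858 = 41·116 + 102 ≡ 102 (mod 116).

94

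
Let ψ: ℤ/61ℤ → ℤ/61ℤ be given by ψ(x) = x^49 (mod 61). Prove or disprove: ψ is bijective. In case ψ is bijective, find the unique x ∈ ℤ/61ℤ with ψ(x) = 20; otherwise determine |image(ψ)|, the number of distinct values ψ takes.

58

Since 61 is prime, the nonzero elements of ℤ/61ℤ form a cyclic group of order 60.
As gcd(49, 60) = 1, raising to the 49th power is a bijection on this group: if u^49 ≡ v^49 then (uv^{−1})^49 = 1, and the only element of order dividing gcd(49, 60) = 1 is 1, so u = v.
With ψ(0) = 0 this makes ψ injective on all of ℤ/61ℤ, hence bijective (finite equal-size domain and codomain). In particular ψ is bijective.
Since ψ is bijective, we find the preimage of 20. The inverse of x ↦ x^49 on (ℤ/61ℤ)^× is x ↦ x^49, because 49·49 = 2401 = 40·60 + 1 ≡ 1 (mod 60) and x^{60} = 1 for x ≠ 0 (Fermat). So ψ⁻¹(20) = 20^49 mod 61.
Repeated squaring mod 61: 20^1 ≡ 20, 20^2 ≡ 20² = 400 ≡ 34, 20^4 ≡ 34² = 1156 ≡ 58, 20^8 ≡ 58² = 3364 ≡ 9, 20^16 ≡ 9² = 81 ≡ 20, 20^32 ≡ 20² = 400 ≡ 34. Since 49 = 32 + 16 + 1, 20^49 ≡ 34·20·20: 34·20 = 680 ≡ 9, then 9·20 = 180 ≡ 58. So 20^49 ≡ 58 (mod 61).
Hence ψ⁻¹(20) = 58.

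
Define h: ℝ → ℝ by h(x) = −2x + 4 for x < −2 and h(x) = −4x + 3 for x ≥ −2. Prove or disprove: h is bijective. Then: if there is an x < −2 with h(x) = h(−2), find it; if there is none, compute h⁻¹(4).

Both pieces are strictly decreasing (slopes −2 and −4), so each is injective on its own interval.
The left piece maps (−∞, −2) onto (8, ∞); the right piece maps [−2, ∞) onto (−∞, 11].
These images overlap. In particular h(−2) = 11 (right piece), and solving −2x + 4 = 11 on the left piece gives x = −7/2 < −2.
So h(−7/2) = h(−2) with −7/2 ≠ −2, and h is not injective, hence not bijective. This x = −7/2 is the requested value below −2.

-7/2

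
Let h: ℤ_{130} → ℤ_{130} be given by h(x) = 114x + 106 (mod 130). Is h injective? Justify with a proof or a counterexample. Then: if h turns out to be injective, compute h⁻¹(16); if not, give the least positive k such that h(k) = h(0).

We have gcd(114, 130) = 2 > 1. Taking u = 0 and v = 65: h(0) = 106 and h(65) = 114·65 + 106 = 7516 ≡ 106 (mod 130).
So h(0) = h(65) while 0 ≠ 65, hence h is not injective.
Since h is not injective, we find the least positive k with h(k) = h(0): this means 114k ≡ 0 (mod 130), i.e. 130 ∣ 114k. Since gcd(114, 130) = 2, dividing through by 2 this holds exactly when 65 ∣ 57k, and as gcd(57, 65) = 1, exactly when 65 ∣ k.
The smallest positive such k is 65.

65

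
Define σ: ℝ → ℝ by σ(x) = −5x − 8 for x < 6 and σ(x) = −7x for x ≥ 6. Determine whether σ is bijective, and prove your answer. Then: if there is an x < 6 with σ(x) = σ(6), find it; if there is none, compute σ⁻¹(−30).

22/5

Both pieces are strictly decreasing (slopes −5 and −7), so each is injective on its own interval.
The left piece maps (−∞, 6) onto (−38, ∞); the right piece maps [6, ∞) onto (−∞, −42].
The images leave a gap (−38 has no preimage), so σ is not surjective, hence not bijective.
Because the two images are disjoint, no x < 6 has σ(x) = σ(6), so we compute σ⁻¹(−30): −30 lies in (−38, ∞), so solve −5x − 8 = −30: x = (−30 + 8)/(−5) = 22/5.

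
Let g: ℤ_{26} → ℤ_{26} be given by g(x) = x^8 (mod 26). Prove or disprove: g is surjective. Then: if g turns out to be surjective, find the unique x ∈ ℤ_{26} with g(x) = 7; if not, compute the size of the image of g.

g(1) = 1^8 = 1.
g(5): Repeated squaring mod 26: 5^1 ≡ 5, 5^2 ≡ 5² = 25, 5^4 ≡ 25² = 625 ≡ 1, 5^8 ≡ 1² = 1. So 5^8 ≡ 1 (mod 26).
So g(1) = g(5) = 1 while 1 ≠ 5, hence g is not injective.
A non-injective map from the 26-element set ℤ_{26} to itself takes at most 25 distinct values, so it cannot be surjective. Therefore g is not surjective.
Since g is not surjective, we determine |image(g)|. Computing x^8 mod 26 for each x (by repeated squaring, reducing mod 26 at every step), the values g(0), g(1), …, g(25) are: 0, 1, 22, 9, 16, 1, 16, 3, 14, 3, 22, 9, 14, 13, 14, 9, 22, 3, 14, 3, 16, 1, 16, 9, 22, 1.
The distinct values are {0, 1, 3, 9, 13, 14, 16, 22}; there are 8 of them.

8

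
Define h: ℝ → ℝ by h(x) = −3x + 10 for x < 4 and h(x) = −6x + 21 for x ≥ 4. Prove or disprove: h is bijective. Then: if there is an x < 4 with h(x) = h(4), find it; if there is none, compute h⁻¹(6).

4/3

Both pieces are strictly decreasing (slopes −3 and −6), so each is injective on its own interval.
The left piece maps (−∞, 4) onto (−2, ∞); the right piece maps [4, ∞) onto (−∞, −3].
The images leave a gap (−2 has no preimage), so h is not surjective, hence not bijective.
Because the two images are disjoint, no x < 4 has h(x) = h(4), so we compute h⁻¹(6): 6 lies in (−2, ∞), so solve −3x + 10 = 6: x = (6 − 10)/(−3) = 4/3.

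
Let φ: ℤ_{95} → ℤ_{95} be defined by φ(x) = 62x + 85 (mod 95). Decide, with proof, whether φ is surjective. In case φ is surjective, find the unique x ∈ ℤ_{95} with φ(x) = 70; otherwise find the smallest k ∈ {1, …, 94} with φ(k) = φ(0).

35

Since gcd(62, 95) = 1, 62 is invertible modulo 95. Euclid's algorithm: 95 = 1·62 + 33, 62 = 1·33 + 29, 33 = 1·29 + 4, 29 = 7·4 + 1; back-substituting gives 1 = 23·62 − 15·95, so 62⁻¹ ≡ 23 (mod 95).
For any y ∈ ℤ_{95}, x = 23(y − 85) mod 95 satisfies φ(x) = 62·23(y − 85) + 85 ≡ y (since 62·23 ≡ 1 mod 95). So every y has a preimage.
Thus φ is surjective.
Since φ is surjective, we compute φ⁻¹(70): solve 62x + 85 ≡ 70 (mod 95), i.e. 62x ≡ 80 (mod 95).
Multiplying by 62⁻¹ = 23 gives x ≡ 23·80 = 1840 = 19·95 + 35 ≡ 35 (mod 95).
Check: φ(35) = 62·35 + 85 = 2255 = 23·95 + 70 ≡ 70 (mod 95).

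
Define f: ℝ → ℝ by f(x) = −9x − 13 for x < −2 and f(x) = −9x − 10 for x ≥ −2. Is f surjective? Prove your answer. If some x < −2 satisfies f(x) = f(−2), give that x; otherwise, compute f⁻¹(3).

-7/3

Both pieces are strictly decreasing (slopes −9 and −9), so each is injective on its own interval.
The left piece maps (−∞, −2) onto (5, ∞); the right piece maps [−2, ∞) onto (−∞, 8].
The union (5, ∞) ∪ (−∞, 8] covers ℝ, so f is surjective.
For the follow-up: the images overlap, so an x < −2 with f(x) = f(−2) exists. f(−2) = 8; solving −9x − 13 = 8 for x < −2 gives x = (8 + 13)/(−9) = −7/3.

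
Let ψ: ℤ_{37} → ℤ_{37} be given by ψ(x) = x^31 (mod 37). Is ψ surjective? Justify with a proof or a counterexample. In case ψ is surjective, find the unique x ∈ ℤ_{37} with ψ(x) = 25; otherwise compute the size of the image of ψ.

28

Since 37 is prime, the nonzero elements of ℤ_{37} form a cyclic group of order 36.
As gcd(31, 36) = 1, raising to the 31st power is a bijection on this group: if u^31 ≡ v^31 then (uv^{−1})^31 = 1, and the only element of order dividing gcd(31, 36) = 1 is 1, so u = v.
With ψ(0) = 0 this makes ψ injective on all of ℤ_{37}, hence bijective (finite equal-size domain and codomain). In particular ψ is surjective.
Since ψ is surjective, we find the preimage of 25. The inverse of x ↦ x^31 on (ℤ_{37})^× is x ↦ x^7, because 31·7 = 217 = 6·36 + 1 ≡ 1 (mod 36) and x^{36} = 1 for x ≠ 0 (Fermat). So ψ⁻¹(25) = 25^7 mod 37.
Repeated squaring mod 37: 25^1 ≡ 25, 25^2 ≡ 25² = 625 ≡ 33, 25^4 ≡ 33² = 1089 ≡ 16. Since 7 = 4 + 2 + 1, 25^7 ≡ 16·33·25: 16·33 = 528 ≡ 10, then 10·25 = 250 ≡ 28. So 25^7 ≡ 28 (mod 37).
Hence ψ⁻¹(25) = 28.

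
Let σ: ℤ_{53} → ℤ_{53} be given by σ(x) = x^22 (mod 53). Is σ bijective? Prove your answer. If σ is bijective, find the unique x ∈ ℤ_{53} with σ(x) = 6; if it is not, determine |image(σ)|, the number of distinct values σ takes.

σ(26): Repeated squaring mod 53: 26^1 ≡ 26, 26^2 ≡ 26² = 676 ≡ 40, 26^4 ≡ 40² = 1600 ≡ 10, 26^8 ≡ 10² = 100 ≡ 47, 26^16 ≡ 47² = 2209 ≡ 36. Since 22 = 16 + 4 + 2, 26^22 ≡ 36·10·40: 36·10 = 360 ≡ 42, then 42·40 = 1680 ≡ 37. So 26^22 ≡ 37 (mod 53).
σ(27): Repeated squaring mod 53: 27^1 ≡ 27, 27^2 ≡ 27² = 729 ≡ 40, 27^4 ≡ 40² = 1600 ≡ 10, 27^8 ≡ 10² = 100 ≡ 47, 27^16 ≡ 47² = 2209 ≡ 36. Since 22 = 16 + 4 + 2, 27^22 ≡ 36·10·40: 36·10 = 360 ≡ 42, then 42·40 = 1680 ≡ 37. So 27^22 ≡ 37 (mod 53).
So σ(26) = σ(27) = 37 while 26 ≠ 27, so σ is not injective, hence not bijective.
Since σ is not bijective, we determine |image(σ)|. Computing x^22 mod 53 for each x (by repeated squaring, reducing mod 53 at every step), the values σ(0), σ(1), …, σ(52) are: 0, 1, 43, 17, 47, 29, 42, 10, 7, 24, 28, 49, 4, 44, 6, 16, 36, 15, 25, 9, 38, 11, 40, 52, 13, 46, 37, 37, 46, 13, 52, 40, 11, 38, 9, 25, 15, 36, 16, 6, 44, 4, 49, 28, 24, 7, 10, 42, 29, 47, 17, 43, 1.
The distinct values are {0, 1, 4, 6, 7, 9, 10, 11, 13, 15, 16, 17, 24, 25, 28, 29, 36, 37, 38, 40, 42, 43, 44, 46, 47, 49, 52}; there are 27 of them.

27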